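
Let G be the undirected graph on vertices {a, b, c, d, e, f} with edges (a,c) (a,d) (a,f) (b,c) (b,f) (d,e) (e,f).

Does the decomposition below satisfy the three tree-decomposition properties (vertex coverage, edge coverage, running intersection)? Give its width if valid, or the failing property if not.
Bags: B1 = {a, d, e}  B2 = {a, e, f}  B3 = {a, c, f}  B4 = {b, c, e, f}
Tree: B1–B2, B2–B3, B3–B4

A tree decomposition must satisfy three properties: every vertex lies in some bag; for every edge, both endpoints lie together in some bag; and for every vertex, the bags containing it form a connected subtree. Here bags containing vertex e are not connected in the tree, so the decomposition is invalid.

No — bags containing vertex e are not connected in the tree.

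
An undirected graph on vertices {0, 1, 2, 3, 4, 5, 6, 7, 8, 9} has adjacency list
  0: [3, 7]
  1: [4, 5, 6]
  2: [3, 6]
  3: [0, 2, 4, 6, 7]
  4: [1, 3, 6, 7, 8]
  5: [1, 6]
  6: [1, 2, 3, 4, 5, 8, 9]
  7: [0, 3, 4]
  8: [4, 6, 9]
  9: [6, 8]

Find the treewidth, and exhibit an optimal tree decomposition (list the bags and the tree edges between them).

Every bag has size at most 3, so the width is 3 − 1 = 2 and tw(G) ≤ 2. On the other hand G contains the 3-clique {0, 3, 7}. A clique must lie in a single bag of any decomposition, so no decomposition can have width below 2. Therefore the treewidth is 2.

Treewidth 2.
One optimal decomposition is:
Bags: B1 = {3, 4, 6}  B2 = {2, 3, 6}  B3 = {4, 6, 8}  B4 = {3, 4, 7}  B5 = {6, 8, 9}  B6 = {1, 4, 6}  B7 = {1, 5, 6}  B8 = {0, 3, 7}
Tree: B1–B2, B1–B3, B1–B4, B3–B5, B1–B6, B6–B7, B4–B8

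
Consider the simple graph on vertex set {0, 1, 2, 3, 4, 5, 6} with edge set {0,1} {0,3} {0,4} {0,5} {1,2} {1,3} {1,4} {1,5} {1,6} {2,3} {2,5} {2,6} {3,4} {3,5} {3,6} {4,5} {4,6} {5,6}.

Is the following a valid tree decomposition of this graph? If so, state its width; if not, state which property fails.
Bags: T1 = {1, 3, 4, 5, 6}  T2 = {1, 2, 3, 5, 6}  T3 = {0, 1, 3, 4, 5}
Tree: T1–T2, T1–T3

Checking the three conditions: (i) the bags cover all of {0, 1, 2, 3, 4, 5, 6}; (ii) for each edge, some bag contains both endpoints; (iii) the bags containing any fixed vertex form a subtree. All hold, so the decomposition is valid with width 5 − 1 = 4.

Yes; width 4.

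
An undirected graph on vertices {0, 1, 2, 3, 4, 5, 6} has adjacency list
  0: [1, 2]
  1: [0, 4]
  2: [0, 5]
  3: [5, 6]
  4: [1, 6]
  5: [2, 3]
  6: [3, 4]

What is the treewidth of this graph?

A width-2 tree decomposition is:
Bags: B1 = {3, 5, 6}  B2 = {4, 5, 6}  B3 = {1, 4, 5}  B4 = {0, 1, 5}  B5 = {0, 2, 5}
Tree: B1–B2, B2–B3, B3–B4, B4–B5
Every bag has size at most 3, so the width is 3 − 1 = 2 and tw(G) ≤ 2. Since 5–3–6–4–1–0–2–5 is a cycle in G, G is not acyclic. Forests are exactly the graphs of treewidth ≤ 1, so tw(G) ≥ 2. Combining the bounds, tw(G) = 2.

2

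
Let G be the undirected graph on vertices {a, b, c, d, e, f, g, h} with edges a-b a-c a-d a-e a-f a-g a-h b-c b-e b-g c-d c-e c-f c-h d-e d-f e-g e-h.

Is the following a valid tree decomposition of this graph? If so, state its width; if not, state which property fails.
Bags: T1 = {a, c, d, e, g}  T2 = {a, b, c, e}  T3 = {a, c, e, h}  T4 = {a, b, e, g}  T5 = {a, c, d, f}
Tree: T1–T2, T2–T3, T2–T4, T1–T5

No — bags containing vertex g are not connected in the tree.

A tree decomposition must satisfy three properties: every vertex lies in some bag; for every edge, both endpoints lie together in some bag; and for every vertex, the bags containing it form a connected subtree. Here bags containing vertex g are not connected in the tree, so the decomposition is invalid.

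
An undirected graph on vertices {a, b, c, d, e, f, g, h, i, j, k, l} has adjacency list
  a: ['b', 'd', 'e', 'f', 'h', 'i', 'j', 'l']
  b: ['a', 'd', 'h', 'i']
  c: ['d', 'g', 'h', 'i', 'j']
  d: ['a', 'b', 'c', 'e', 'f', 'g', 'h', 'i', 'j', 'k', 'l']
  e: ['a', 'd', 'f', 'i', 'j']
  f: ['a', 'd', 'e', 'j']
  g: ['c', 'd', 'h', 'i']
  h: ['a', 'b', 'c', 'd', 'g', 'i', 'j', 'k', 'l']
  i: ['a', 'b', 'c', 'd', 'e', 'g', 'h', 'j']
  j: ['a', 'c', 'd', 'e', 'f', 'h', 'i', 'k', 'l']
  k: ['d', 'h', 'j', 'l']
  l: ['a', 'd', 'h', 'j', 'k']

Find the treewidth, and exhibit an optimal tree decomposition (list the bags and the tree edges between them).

Each bag holds 5 vertices, so the decomposition has width 4, which upper-bounds the treewidth. Conversely, {a, d, e, f, j} is a clique of size 5, and the vertices of any clique must share a bag in every tree decomposition; so some bag has ≥ 5 vertices and tw(G) ≥ 4. Therefore the treewidth is 4.

Treewidth 4.
Bags: B1 = {a, d, h, i, j}  B2 = {c, d, h, i, j}  B3 = {a, d, e, i, j}  B4 = {a, b, d, h, i}  B5 = {a, d, h, j, l}  B6 = {d, h, j, k, l}  B7 = {c, d, g, h, i}  B8 = {a, d, e, f, j}
Tree: B1–B2, B1–B3, B1–B4, B1–B5, B5–B6, B2–B7, B3–B8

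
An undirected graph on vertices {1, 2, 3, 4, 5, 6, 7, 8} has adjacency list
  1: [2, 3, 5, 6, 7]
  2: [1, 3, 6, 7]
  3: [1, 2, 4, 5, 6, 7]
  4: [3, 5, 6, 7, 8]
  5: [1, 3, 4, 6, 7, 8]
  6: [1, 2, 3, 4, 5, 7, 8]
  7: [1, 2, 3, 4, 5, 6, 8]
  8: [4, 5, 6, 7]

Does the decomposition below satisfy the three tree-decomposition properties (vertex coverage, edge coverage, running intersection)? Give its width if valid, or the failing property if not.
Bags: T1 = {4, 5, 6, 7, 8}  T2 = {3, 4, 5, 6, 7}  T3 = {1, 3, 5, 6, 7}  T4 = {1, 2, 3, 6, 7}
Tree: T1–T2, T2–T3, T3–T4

Yes; width 4.

Vertex coverage: the bags together contain {1, 2, 3, 4, 5, 6, 7, 8}, the full vertex set. Edge coverage: each edge of G has both endpoints in at least one bag. Running intersection: for every vertex, the bags containing it form a connected subtree. All three properties hold, so this is a valid tree decomposition of width max|bag| − 1 = 4, and hence tw(G) ≤ 4.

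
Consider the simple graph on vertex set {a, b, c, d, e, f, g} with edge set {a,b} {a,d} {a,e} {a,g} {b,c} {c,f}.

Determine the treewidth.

1

A width-1 tree decomposition is:
Bags: B1 = {a, b}  B2 = {b, c}  B3 = {c, f}  B4 = {a, d}  B5 = {a, e}  B6 = {a, g}
Tree: B1–B2, B2–B3, B1–B4, B1–B5, B1–B6
Each bag holds 2 vertices, so the decomposition has width 1, which upper-bounds the treewidth. Since G has at least one edge (e.g. b–a), it is not an edgeless graph, so tw(G) ≥ 1. Therefore the treewidth is 1.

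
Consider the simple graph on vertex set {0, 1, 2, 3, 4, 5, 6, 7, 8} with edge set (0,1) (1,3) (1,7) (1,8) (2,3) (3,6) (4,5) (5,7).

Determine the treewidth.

A width-1 tree decomposition is:
Bags: B1 = {0, 1}  B2 = {1, 7}  B3 = {5, 7}  B4 = {1, 3}  B5 = {2, 3}  B6 = {3, 6}  B7 = {1, 8}  B8 = {4, 5}
Tree: B1–B2, B2–B3, B1–B4, B4–B5, B4–B6, B1–B7, B3–B8
Each bag holds 2 vertices, so the decomposition has width 1, which upper-bounds the treewidth. Since G has at least one edge (e.g. 0–1), it is not an edgeless graph, so tw(G) ≥ 1. Combining the bounds, tw(G) = 1.

1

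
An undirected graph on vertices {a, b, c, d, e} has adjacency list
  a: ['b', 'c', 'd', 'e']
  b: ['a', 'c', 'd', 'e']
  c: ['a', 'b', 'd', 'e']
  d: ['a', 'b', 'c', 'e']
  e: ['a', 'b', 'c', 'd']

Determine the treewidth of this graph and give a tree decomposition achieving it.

With just one bag of size 5, the width is 5 − 1 = 4, so tw(G) ≤ 4. Conversely, {a, b, c, d, e} is a clique of size 5, and the vertices of any clique must share a bag in every tree decomposition; so some bag has ≥ 5 vertices and tw(G) ≥ 4. Therefore the treewidth is 4.

Treewidth 4.
One optimal decomposition is:
Bags: B1 = {a, b, c, d, e}
Tree: (single bag)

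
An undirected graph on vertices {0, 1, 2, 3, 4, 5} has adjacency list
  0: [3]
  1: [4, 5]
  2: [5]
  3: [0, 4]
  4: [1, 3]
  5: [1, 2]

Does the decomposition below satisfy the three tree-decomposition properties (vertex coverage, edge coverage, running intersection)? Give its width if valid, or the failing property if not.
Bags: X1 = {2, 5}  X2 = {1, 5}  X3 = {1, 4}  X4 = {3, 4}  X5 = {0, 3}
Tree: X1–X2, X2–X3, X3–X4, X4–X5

Checking the three conditions: (i) the bags cover all of {0, 1, 2, 3, 4, 5}; (ii) for each edge, some bag contains both endpoints; (iii) the bags containing any fixed vertex form a subtree. All hold, so the decomposition is valid with width 2 − 1 = 1.

Yes; width 1.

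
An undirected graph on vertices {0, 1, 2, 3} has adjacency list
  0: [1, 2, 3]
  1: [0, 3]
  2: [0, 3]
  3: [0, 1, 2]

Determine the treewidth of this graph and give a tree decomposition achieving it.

Each bag holds 3 vertices, so the decomposition has width 2, which upper-bounds the treewidth. For the lower bound, the 3 vertices {0, 1, 3} are pairwise adjacent, and any tree decomposition puts a clique entirely inside one bag — forcing width ≥ 2. The upper and lower bounds meet at 2, so that is the treewidth.

Treewidth 2.
One optimal decomposition is:
Bags: B1 = {0, 1, 3}  B2 = {0, 2, 3}
Tree: B1–B2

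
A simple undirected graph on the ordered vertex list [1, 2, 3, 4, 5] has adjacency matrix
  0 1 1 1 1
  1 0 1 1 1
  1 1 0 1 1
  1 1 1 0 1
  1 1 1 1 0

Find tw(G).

A width-4 tree decomposition is:
Bags: B1 = {1, 2, 3, 4, 5}
Tree: (single bag)
A single bag containing all 5 vertices is trivially a valid decomposition of width 4. Conversely, {1, 2, 3, 4, 5} is a clique of size 5, and the vertices of any clique must share a bag in every tree decomposition; so some bag has ≥ 5 vertices and tw(G) ≥ 4. Hence tw(G) = 4 exactly.

4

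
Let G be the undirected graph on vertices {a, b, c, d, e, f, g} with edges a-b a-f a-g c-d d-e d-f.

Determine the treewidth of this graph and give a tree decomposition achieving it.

Each bag holds 2 vertices, so the decomposition has width 1, which upper-bounds the treewidth. Any graph with an edge has treewidth ≥ 1, and G has the edge d–e. Combining the bounds, tw(G) = 1.

Treewidth 1.
One optimal decomposition is:
Bags: B1 = {d, e}  B2 = {d, f}  B3 = {a, f}  B4 = {a, g}  B5 = {a, b}  B6 = {c, d}
Tree: B1–B2, B2–B3, B3–B4, B4–B5, B1–B6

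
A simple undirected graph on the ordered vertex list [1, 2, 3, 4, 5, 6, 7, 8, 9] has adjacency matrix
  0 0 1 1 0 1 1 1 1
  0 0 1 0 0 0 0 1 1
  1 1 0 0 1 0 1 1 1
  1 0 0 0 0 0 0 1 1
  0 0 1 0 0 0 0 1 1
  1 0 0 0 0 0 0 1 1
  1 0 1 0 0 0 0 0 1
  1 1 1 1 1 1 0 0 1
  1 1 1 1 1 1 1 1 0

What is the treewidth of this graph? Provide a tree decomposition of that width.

The largest bag has 4 vertices, giving width 3; this decomposition certifies tw(G) ≤ 3. On the other hand G contains the 4-clique {1, 3, 8, 9}. A clique must lie in a single bag of any decomposition, so no decomposition can have width below 3. Combining the bounds, tw(G) = 3.

Treewidth 3.
One such decomposition:
Bags: B1 = {1, 3, 7, 9}  B2 = {1, 3, 8, 9}  B3 = {2, 3, 8, 9}  B4 = {1, 6, 8, 9}  B5 = {1, 4, 8, 9}  B6 = {3, 5, 8, 9}
Tree: B1–B2, B2–B3, B2–B4, B4–B5, B3–B6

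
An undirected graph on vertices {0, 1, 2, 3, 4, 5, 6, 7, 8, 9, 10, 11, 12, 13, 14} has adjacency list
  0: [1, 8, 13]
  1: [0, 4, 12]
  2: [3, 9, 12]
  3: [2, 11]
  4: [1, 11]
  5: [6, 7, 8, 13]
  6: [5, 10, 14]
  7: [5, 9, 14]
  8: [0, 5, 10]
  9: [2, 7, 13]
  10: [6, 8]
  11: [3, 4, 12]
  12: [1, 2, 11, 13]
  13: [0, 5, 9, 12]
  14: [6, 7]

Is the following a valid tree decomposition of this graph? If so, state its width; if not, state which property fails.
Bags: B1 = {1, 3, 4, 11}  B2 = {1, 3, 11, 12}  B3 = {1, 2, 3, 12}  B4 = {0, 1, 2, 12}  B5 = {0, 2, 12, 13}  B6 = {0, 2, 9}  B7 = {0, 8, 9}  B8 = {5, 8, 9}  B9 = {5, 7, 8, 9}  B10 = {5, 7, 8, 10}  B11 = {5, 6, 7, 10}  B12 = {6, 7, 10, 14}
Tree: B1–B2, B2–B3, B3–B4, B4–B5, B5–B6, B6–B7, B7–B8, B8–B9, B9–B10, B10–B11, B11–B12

A tree decomposition must satisfy three properties: every vertex lies in some bag; for every edge, both endpoints lie together in some bag; and for every vertex, the bags containing it form a connected subtree. Here edge (13,9) lies in no bag, so the decomposition is invalid.

No — edge (13,9) lies in no bag.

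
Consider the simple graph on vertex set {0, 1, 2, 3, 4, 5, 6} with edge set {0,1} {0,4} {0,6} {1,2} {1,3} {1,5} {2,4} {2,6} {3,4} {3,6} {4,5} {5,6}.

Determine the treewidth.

3

A width-3 tree decomposition is:
Bags: B1 = {1, 4, 5, 6}  B2 = {0, 1, 4, 6}  B3 = {1, 3, 4, 6}  B4 = {1, 2, 4, 6}
Tree: B1–B2, B2–B3, B3–B4
Each bag holds 4 vertices, so the decomposition has width 3, which upper-bounds the treewidth. For the lower bound: the 4 vertex sets {1,5}, {0,4}, {6}, {3} are disjoint, each induces a connected subgraph, and every pair is joined by at least one edge of G. Contracting each set to a single vertex therefore yields K_{4} as a minor, and since treewidth is minor-monotone, tw(G) ≥ tw(K_{4}) = 3. Therefore the treewidth is 3.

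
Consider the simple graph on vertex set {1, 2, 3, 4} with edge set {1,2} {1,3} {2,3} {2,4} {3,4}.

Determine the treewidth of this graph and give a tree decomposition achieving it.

Treewidth 2.
Bags: B1 = {1, 2, 3}  B2 = {2, 3, 4}
Tree: B1–B2

Every bag has size at most 3, so the width is 3 − 1 = 2 and tw(G) ≤ 2. Conversely, {1, 2, 3} is a clique of size 3, and the vertices of any clique must share a bag in every tree decomposition; so some bag has ≥ 3 vertices and tw(G) ≥ 2. The upper and lower bounds meet at 2, so that is the treewidth.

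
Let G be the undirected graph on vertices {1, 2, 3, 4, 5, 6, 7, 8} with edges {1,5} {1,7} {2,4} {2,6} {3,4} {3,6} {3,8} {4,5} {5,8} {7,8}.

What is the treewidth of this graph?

2

A width-2 tree decomposition is:
Bags: B1 = {2, 3, 6}  B2 = {2, 3, 4}  B3 = {3, 4, 8}  B4 = {4, 5, 8}  B5 = {5, 7, 8}  B6 = {1, 5, 7}
Tree: B1–B2, B2–B3, B3–B4, B4–B5, B5–B6
Each bag holds 3 vertices, so the decomposition has width 2, which upper-bounds the treewidth. For the lower bound, G contains the cycle 6–2–4–3–6, so G is not a forest; only forests have treewidth ≤ 1, hence tw(G) ≥ 2. Combining the bounds, tw(G) = 2.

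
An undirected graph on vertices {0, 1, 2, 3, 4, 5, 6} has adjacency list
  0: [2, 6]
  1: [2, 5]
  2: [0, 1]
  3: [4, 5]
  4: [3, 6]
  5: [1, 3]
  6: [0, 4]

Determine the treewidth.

2

A width-2 tree decomposition is:
Bags: B1 = {1, 3, 5}  B2 = {1, 2, 3}  B3 = {0, 2, 3}  B4 = {0, 3, 6}  B5 = {3, 4, 6}
Tree: B1–B2, B2–B3, B3–B4, B4–B5
Each bag holds 3 vertices, so the decomposition has width 2, which upper-bounds the treewidth. Since 3–5–1–2–0–6–4–3 is a cycle in G, G is not acyclic. Forests are exactly the graphs of treewidth ≤ 1, so tw(G) ≥ 2. Therefore the treewidth is 2.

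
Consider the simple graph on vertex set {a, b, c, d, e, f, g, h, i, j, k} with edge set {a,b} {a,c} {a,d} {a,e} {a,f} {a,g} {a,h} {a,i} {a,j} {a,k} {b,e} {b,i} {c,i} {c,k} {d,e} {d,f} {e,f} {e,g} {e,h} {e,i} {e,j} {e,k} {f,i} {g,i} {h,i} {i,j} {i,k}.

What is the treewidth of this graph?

3

A width-3 tree decomposition is:
Bags: B1 = {a, e, f, i}  B2 = {a, d, e, f}  B3 = {a, e, i, k}  B4 = {a, e, h, i}  B5 = {a, e, g, i}  B6 = {a, c, i, k}  B7 = {a, e, i, j}  B8 = {a, b, e, i}
Tree: B1–B2, B1–B3, B1–B4, B3–B5, B3–B6, B1–B7, B4–B8
The largest bag has 4 vertices, giving width 3; this decomposition certifies tw(G) ≤ 3. For the lower bound, the 4 vertices {a, d, e, f} are pairwise adjacent, and any tree decomposition puts a clique entirely inside one bag — forcing width ≥ 3. The upper and lower bounds meet at 3, so that is the treewidth.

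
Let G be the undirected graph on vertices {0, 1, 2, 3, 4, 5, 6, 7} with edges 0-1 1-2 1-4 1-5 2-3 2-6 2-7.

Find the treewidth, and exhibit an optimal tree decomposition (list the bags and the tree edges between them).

Treewidth 1.
One such decomposition:
Bags: B1 = {1, 5}  B2 = {1, 2}  B3 = {2, 3}  B4 = {2, 7}  B5 = {1, 4}  B6 = {0, 1}  B7 = {2, 6}
Tree: B1–B2, B2–B3, B2–B4, B1–B5, B2–B6, B3–B7

Each bag holds 2 vertices, so the decomposition has width 1, which upper-bounds the treewidth. Since G has at least one edge (e.g. 5–1), it is not an edgeless graph, so tw(G) ≥ 1. Hence tw(G) = 1 exactly.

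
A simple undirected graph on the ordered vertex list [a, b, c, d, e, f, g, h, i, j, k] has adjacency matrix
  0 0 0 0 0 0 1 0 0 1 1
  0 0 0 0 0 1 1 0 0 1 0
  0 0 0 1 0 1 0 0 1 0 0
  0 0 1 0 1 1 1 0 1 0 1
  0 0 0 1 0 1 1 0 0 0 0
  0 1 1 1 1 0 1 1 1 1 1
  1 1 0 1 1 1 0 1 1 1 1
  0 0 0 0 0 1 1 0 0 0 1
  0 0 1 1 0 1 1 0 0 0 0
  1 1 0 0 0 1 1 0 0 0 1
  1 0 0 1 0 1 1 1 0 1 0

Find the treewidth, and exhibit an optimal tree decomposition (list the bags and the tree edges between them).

Each bag holds 4 vertices, so the decomposition has width 3, which upper-bounds the treewidth. On the other hand G contains the 4-clique {a, g, j, k}. A clique must lie in a single bag of any decomposition, so no decomposition can have width below 3. Combining the bounds, tw(G) = 3.

Treewidth 3.
One such decomposition:
Bags: B1 = {f, g, j, k}  B2 = {d, f, g, k}  B3 = {d, f, g, i}  B4 = {c, d, f, i}  B5 = {d, e, f, g}  B6 = {f, g, h, k}  B7 = {b, f, g, j}  B8 = {a, g, j, k}
Tree: B1–B2, B2–B3, B3–B4, B2–B5, B2–B6, B1–B7, B1–B8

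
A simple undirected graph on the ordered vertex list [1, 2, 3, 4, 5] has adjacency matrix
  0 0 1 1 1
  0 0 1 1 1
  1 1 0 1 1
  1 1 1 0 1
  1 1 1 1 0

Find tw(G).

3

A width-3 tree decomposition is:
Bags: B1 = {1, 3, 4, 5}  B2 = {2, 3, 4, 5}
Tree: B1–B2
Each bag holds 4 vertices, so the decomposition has width 3, which upper-bounds the treewidth. For the lower bound, the 4 vertices {1, 3, 4, 5} are pairwise adjacent, and any tree decomposition puts a clique entirely inside one bag — forcing width ≥ 3. Combining the bounds, tw(G) = 3.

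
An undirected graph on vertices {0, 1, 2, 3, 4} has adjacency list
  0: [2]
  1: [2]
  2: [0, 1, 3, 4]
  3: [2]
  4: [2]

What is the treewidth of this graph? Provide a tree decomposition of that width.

Every bag has size at most 2, so the width is 2 − 1 = 1 and tw(G) ≤ 1. G has an edge, so its treewidth is at least 1. Combining the bounds, tw(G) = 1.

Treewidth 1.
One such decomposition:
Bags: B1 = {0, 2}  B2 = {2, 3}  B3 = {1, 2}  B4 = {2, 4}
Tree: B1–B2, B1–B3, B3–B4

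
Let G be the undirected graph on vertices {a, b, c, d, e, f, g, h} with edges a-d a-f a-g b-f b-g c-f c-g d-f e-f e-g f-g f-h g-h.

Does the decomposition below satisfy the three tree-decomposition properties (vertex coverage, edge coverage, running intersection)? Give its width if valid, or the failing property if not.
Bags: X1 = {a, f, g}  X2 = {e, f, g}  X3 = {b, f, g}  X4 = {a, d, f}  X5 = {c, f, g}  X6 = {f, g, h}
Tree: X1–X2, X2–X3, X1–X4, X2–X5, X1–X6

Yes; width 2.

Vertex coverage: the bags together contain {a, b, c, d, e, f, g, h}, the full vertex set. Edge coverage: each edge of G has both endpoints in at least one bag. Running intersection: for every vertex, the bags containing it form a connected subtree. All three properties hold, so this is a valid tree decomposition of width max|bag| − 1 = 2, and hence tw(G) ≤ 2.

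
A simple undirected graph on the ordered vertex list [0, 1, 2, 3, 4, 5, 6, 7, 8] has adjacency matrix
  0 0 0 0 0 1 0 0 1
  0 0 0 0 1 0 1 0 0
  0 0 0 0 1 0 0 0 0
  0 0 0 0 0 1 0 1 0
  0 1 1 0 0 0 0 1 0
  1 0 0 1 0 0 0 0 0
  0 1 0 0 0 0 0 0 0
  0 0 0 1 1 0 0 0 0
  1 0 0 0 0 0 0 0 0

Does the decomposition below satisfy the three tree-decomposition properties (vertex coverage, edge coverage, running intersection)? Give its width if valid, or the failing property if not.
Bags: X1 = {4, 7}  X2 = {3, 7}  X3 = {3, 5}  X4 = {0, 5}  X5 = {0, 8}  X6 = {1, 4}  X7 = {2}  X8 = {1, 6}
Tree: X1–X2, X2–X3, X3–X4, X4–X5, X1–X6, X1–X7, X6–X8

A tree decomposition must satisfy three properties: every vertex lies in some bag; for every edge, both endpoints lie together in some bag; and for every vertex, the bags containing it form a connected subtree. Here edge (4,2) lies in no bag, so the decomposition is invalid.

No — edge (4,2) lies in no bag.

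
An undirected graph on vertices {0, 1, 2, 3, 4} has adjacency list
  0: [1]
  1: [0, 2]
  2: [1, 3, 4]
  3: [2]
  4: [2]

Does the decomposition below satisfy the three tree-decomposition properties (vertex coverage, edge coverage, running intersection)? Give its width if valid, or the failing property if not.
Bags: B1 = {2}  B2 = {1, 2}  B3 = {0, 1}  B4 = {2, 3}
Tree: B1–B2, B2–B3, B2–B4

A tree decomposition must satisfy three properties: every vertex lies in some bag; for every edge, both endpoints lie together in some bag; and for every vertex, the bags containing it form a connected subtree. Here vertex 4 appears in no bag, so the decomposition is invalid.

No — vertex 4 appears in no bag.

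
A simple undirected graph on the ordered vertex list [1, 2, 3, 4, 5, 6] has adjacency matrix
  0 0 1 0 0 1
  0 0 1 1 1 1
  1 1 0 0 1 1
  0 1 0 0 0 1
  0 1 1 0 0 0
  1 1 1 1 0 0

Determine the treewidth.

2

A width-2 tree decomposition is:
Bags: B1 = {2, 3, 6}  B2 = {2, 3, 5}  B3 = {1, 3, 6}  B4 = {2, 4, 6}
Tree: B1–B2, B1–B3, B1–B4
Every bag has size at most 3, so the width is 3 − 1 = 2 and tw(G) ≤ 2. For the lower bound, the 3 vertices {1, 3, 6} are pairwise adjacent, and any tree decomposition puts a clique entirely inside one bag — forcing width ≥ 2. The upper and lower bounds meet at 2, so that is the treewidth.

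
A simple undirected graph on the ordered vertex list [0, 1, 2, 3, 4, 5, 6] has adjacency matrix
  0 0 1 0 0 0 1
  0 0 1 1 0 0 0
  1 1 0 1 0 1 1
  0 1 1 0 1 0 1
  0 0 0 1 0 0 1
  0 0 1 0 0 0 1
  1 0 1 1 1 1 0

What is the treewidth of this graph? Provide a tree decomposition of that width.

Treewidth 2.
One such decomposition:
Bags: B1 = {3, 4, 6}  B2 = {2, 3, 6}  B3 = {2, 5, 6}  B4 = {1, 2, 3}  B5 = {0, 2, 6}
Tree: B1–B2, B2–B3, B2–B4, B3–B5

Every bag has size at most 3, so the width is 3 − 1 = 2 and tw(G) ≤ 2. On the other hand G contains the 3-clique {1, 2, 3}. A clique must lie in a single bag of any decomposition, so no decomposition can have width below 2. Combining the bounds, tw(G) = 2.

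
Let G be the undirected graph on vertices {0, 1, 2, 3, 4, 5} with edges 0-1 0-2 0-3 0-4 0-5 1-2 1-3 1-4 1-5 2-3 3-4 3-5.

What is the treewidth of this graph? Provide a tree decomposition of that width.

Treewidth 3.
Bags: B1 = {0, 1, 3, 5}  B2 = {0, 1, 2, 3}  B3 = {0, 1, 3, 4}
Tree: B1–B2, B2–B3

The largest bag has 4 vertices, giving width 3; this decomposition certifies tw(G) ≤ 3. Conversely, {0, 1, 2, 3} is a clique of size 4, and the vertices of any clique must share a bag in every tree decomposition; so some bag has ≥ 4 vertices and tw(G) ≥ 3. Therefore the treewidth is 3.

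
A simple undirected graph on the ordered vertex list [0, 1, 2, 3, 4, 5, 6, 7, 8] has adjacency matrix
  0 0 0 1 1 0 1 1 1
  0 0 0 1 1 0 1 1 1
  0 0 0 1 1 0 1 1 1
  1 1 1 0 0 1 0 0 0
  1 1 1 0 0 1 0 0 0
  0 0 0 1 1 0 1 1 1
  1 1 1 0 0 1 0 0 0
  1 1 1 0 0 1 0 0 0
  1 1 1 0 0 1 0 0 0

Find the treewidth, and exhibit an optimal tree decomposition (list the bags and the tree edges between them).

Treewidth 4.
One optimal decomposition is:
Bags: B1 = {0, 1, 2, 5, 7}  B2 = {0, 1, 2, 4, 5}  B3 = {0, 1, 2, 5, 8}  B4 = {0, 1, 2, 3, 5}  B5 = {0, 1, 2, 5, 6}
Tree: B1–B2, B2–B3, B3–B4, B4–B5

The largest bag has 5 vertices, giving width 4; this decomposition certifies tw(G) ≤ 4. For the lower bound: the 5 vertex sets {2,7}, {0,4}, {5,8}, {1}, {3} are disjoint, each induces a connected subgraph, and every pair is joined by at least one edge of G. Contracting each set to a single vertex therefore yields K_{5} as a minor, and since treewidth is minor-monotone, tw(G) ≥ tw(K_{5}) = 4. Combining the bounds, tw(G) = 4.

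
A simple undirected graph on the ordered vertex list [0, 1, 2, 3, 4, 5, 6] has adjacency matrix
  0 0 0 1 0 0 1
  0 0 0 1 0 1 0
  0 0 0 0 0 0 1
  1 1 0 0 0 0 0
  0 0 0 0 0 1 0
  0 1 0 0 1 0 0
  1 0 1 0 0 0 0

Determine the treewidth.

1

A width-1 tree decomposition is:
Bags: B1 = {4, 5}  B2 = {1, 5}  B3 = {1, 3}  B4 = {0, 3}  B5 = {0, 6}  B6 = {2, 6}
Tree: B1–B2, B2–B3, B3–B4, B4–B5, B5–B6
Each bag holds 2 vertices, so the decomposition has width 1, which upper-bounds the treewidth. Any graph with an edge has treewidth ≥ 1, and G has the edge 4–5. Therefore the treewidth is 1.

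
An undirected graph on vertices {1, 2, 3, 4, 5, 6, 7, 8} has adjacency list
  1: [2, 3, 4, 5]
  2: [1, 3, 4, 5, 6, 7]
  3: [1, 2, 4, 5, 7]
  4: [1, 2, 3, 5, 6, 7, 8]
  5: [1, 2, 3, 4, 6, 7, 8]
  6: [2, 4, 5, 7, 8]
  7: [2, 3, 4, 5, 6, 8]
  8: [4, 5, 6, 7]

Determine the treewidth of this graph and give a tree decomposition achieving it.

The largest bag has 5 vertices, giving width 4; this decomposition certifies tw(G) ≤ 4. Conversely, {4, 5, 6, 7, 8} is a clique of size 5, and the vertices of any clique must share a bag in every tree decomposition; so some bag has ≥ 5 vertices and tw(G) ≥ 4. The upper and lower bounds meet at 4, so that is the treewidth.

Treewidth 4.
One such decomposition:
Bags: B1 = {2, 3, 4, 5, 7}  B2 = {2, 4, 5, 6, 7}  B3 = {1, 2, 3, 4, 5}  B4 = {4, 5, 6, 7, 8}
Tree: B1–B2, B1–B3, B2–B4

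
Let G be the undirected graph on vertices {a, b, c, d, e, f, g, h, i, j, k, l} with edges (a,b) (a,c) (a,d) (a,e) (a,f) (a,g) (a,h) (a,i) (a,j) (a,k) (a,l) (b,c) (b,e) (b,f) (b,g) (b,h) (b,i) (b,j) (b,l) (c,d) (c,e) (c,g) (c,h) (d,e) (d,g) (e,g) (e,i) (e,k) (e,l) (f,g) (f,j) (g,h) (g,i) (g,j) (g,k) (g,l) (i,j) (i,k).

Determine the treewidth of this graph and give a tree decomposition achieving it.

Every bag has size at most 5, so the width is 5 − 1 = 4 and tw(G) ≤ 4. Conversely, {a, c, d, e, g} is a clique of size 5, and the vertices of any clique must share a bag in every tree decomposition; so some bag has ≥ 5 vertices and tw(G) ≥ 4. Therefore the treewidth is 4.

Treewidth 4.
One optimal decomposition is:
Bags: B1 = {a, b, e, g, l}  B2 = {a, b, c, e, g}  B3 = {a, c, d, e, g}  B4 = {a, b, c, g, h}  B5 = {a, b, e, g, i}  B6 = {a, e, g, i, k}  B7 = {a, b, g, i, j}  B8 = {a, b, f, g, j}
Tree: B1–B2, B2–B3, B2–B4, B2–B5, B5–B6, B5–B7, B7–B8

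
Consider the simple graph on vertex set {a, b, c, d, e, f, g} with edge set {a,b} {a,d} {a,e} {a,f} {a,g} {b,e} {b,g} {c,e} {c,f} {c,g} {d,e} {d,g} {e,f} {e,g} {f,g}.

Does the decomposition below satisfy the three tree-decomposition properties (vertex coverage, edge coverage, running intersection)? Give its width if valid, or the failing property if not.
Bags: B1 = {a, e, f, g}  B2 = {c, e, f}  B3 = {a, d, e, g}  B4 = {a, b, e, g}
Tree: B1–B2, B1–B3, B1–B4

No — edge (g,c) lies in no bag.

A tree decomposition must satisfy three properties: every vertex lies in some bag; for every edge, both endpoints lie together in some bag; and for every vertex, the bags containing it form a connected subtree. Here edge (g,c) lies in no bag, so the decomposition is invalid.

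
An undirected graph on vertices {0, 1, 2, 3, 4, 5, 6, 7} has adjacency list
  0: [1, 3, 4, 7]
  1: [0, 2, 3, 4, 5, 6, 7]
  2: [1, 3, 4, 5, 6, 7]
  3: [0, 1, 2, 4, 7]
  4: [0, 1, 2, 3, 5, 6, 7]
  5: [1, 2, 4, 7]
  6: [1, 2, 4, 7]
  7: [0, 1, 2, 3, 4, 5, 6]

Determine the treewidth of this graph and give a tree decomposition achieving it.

Treewidth 4.
Bags: B1 = {1, 2, 3, 4, 7}  B2 = {1, 2, 4, 6, 7}  B3 = {1, 2, 4, 5, 7}  B4 = {0, 1, 3, 4, 7}
Tree: B1–B2, B1–B3, B1–B4

Every bag has size at most 5, so the width is 5 − 1 = 4 and tw(G) ≤ 4. Conversely, {0, 1, 3, 4, 7} is a clique of size 5, and the vertices of any clique must share a bag in every tree decomposition; so some bag has ≥ 5 vertices and tw(G) ≥ 4. Hence tw(G) = 4 exactly.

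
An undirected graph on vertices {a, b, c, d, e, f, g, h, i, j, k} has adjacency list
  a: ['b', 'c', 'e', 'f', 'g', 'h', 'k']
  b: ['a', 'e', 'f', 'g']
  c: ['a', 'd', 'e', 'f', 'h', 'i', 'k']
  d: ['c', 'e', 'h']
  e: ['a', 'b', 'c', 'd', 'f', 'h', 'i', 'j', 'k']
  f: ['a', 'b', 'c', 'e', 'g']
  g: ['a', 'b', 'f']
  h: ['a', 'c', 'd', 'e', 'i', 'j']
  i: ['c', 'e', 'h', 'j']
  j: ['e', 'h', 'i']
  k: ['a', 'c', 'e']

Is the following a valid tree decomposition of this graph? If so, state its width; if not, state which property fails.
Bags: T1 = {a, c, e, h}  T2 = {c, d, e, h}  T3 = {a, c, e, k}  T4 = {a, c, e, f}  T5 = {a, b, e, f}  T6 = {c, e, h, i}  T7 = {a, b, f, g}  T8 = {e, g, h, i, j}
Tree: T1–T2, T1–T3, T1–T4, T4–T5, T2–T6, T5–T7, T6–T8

No — bags containing vertex g are not connected in the tree.

A tree decomposition must satisfy three properties: every vertex lies in some bag; for every edge, both endpoints lie together in some bag; and for every vertex, the bags containing it form a connected subtree. Here bags containing vertex g are not connected in the tree, so the decomposition is invalid.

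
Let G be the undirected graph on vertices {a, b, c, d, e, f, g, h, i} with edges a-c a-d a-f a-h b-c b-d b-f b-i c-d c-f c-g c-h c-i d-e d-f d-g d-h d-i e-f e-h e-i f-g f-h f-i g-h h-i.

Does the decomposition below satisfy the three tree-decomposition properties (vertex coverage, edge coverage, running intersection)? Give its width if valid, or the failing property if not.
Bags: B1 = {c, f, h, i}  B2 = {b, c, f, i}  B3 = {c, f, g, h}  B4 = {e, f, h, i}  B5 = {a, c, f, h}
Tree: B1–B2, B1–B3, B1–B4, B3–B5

No — vertex d appears in no bag.

A tree decomposition must satisfy three properties: every vertex lies in some bag; for every edge, both endpoints lie together in some bag; and for every vertex, the bags containing it form a connected subtree. Here vertex d appears in no bag, so the decomposition is invalid.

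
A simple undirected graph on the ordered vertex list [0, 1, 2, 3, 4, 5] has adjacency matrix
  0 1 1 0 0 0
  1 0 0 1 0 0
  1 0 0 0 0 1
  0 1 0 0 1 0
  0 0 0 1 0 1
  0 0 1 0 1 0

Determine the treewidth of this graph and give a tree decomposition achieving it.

Each bag holds 3 vertices, so the decomposition has width 2, which upper-bounds the treewidth. Since 4–3–1–0–2–5–4 is a cycle in G, G is not acyclic. Forests are exactly the graphs of treewidth ≤ 1, so tw(G) ≥ 2. The upper and lower bounds meet at 2, so that is the treewidth.

Treewidth 2.
One such decomposition:
Bags: B1 = {1, 3, 4}  B2 = {0, 1, 4}  B3 = {0, 2, 4}  B4 = {2, 4, 5}
Tree: B1–B2, B2–B3, B3–B4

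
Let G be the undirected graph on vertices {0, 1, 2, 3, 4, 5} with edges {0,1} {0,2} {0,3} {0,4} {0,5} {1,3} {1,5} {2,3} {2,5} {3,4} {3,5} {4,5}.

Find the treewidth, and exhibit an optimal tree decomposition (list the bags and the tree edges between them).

Every bag has size at most 4, so the width is 4 − 1 = 3 and tw(G) ≤ 3. For the lower bound, the 4 vertices {0, 1, 3, 5} are pairwise adjacent, and any tree decomposition puts a clique entirely inside one bag — forcing width ≥ 3. Hence tw(G) = 3 exactly.

Treewidth 3.
One such decomposition:
Bags: B1 = {0, 3, 4, 5}  B2 = {0, 1, 3, 5}  B3 = {0, 2, 3, 5}
Tree: B1–B2, B1–B3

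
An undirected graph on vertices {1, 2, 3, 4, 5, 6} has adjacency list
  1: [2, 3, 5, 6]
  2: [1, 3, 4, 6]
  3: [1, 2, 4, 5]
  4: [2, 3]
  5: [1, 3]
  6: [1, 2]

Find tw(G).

A width-2 tree decomposition is:
Bags: B1 = {1, 2, 3}  B2 = {2, 3, 4}  B3 = {1, 2, 6}  B4 = {1, 3, 5}
Tree: B1–B2, B1–B3, B1–B4
The largest bag has 3 vertices, giving width 2; this decomposition certifies tw(G) ≤ 2. On the other hand G contains the 3-clique {1, 2, 3}. A clique must lie in a single bag of any decomposition, so no decomposition can have width below 2. The upper and lower bounds meet at 2, so that is the treewidth.

2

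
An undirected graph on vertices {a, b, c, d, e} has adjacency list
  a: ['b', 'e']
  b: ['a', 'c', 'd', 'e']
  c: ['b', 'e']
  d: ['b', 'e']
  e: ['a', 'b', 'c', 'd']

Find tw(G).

A width-2 tree decomposition is:
Bags: B1 = {b, d, e}  B2 = {a, b, e}  B3 = {b, c, e}
Tree: B1–B2, B2–B3
Every bag has size at most 3, so the width is 3 − 1 = 2 and tw(G) ≤ 2. Conversely, {b, d, e} is a clique of size 3, and the vertices of any clique must share a bag in every tree decomposition; so some bag has ≥ 3 vertices and tw(G) ≥ 2. The upper and lower bounds meet at 2, so that is the treewidth.

2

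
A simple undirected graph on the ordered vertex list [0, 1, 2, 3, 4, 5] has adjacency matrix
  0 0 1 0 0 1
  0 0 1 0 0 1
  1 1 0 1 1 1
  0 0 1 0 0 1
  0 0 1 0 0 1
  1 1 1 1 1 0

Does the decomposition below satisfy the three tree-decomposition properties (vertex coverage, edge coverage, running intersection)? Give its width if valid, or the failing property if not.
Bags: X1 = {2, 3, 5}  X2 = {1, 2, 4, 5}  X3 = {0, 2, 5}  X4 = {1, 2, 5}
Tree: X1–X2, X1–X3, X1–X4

A tree decomposition must satisfy three properties: every vertex lies in some bag; for every edge, both endpoints lie together in some bag; and for every vertex, the bags containing it form a connected subtree. Here bags containing vertex 1 are not connected in the tree, so the decomposition is invalid.

No — bags containing vertex 1 are not connected in the tree.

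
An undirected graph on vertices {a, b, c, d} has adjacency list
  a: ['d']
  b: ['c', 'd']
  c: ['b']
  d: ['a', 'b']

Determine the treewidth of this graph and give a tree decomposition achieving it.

Treewidth 1.
Bags: B1 = {b, c}  B2 = {b, d}  B3 = {a, d}
Tree: B1–B2, B2–B3

Each bag holds 2 vertices, so the decomposition has width 1, which upper-bounds the treewidth. G has an edge, so its treewidth is at least 1. Hence tw(G) = 1 exactly.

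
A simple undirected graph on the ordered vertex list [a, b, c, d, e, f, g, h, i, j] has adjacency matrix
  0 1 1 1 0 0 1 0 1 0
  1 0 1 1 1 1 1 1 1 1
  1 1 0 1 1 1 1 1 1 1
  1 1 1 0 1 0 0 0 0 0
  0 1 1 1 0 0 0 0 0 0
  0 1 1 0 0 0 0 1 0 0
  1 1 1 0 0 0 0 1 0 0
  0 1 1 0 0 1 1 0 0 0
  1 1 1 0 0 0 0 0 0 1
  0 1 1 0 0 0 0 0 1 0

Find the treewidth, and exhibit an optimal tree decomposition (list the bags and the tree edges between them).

The largest bag has 4 vertices, giving width 3; this decomposition certifies tw(G) ≤ 3. On the other hand G contains the 4-clique {b, c, f, h}. A clique must lie in a single bag of any decomposition, so no decomposition can have width below 3. Therefore the treewidth is 3.

Treewidth 3.
Bags: B1 = {a, b, c, i}  B2 = {a, b, c, d}  B3 = {a, b, c, g}  B4 = {b, c, g, h}  B5 = {b, c, d, e}  B6 = {b, c, i, j}  B7 = {b, c, f, h}
Tree: B1–B2, B1–B3, B3–B4, B2–B5, B1–B6, B4–B7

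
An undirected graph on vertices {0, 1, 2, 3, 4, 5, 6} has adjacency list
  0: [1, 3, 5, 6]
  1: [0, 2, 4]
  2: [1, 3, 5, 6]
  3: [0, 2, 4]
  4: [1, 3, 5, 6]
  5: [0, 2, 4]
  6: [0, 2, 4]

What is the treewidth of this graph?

3

A width-3 tree decomposition is:
Bags: B1 = {0, 2, 4, 5}  B2 = {0, 2, 3, 4}  B3 = {0, 1, 2, 4}  B4 = {0, 2, 4, 6}
Tree: B1–B2, B2–B3, B3–B4
The largest bag has 4 vertices, giving width 3; this decomposition certifies tw(G) ≤ 3. For the lower bound: the 4 vertex sets {0,5}, {2,3}, {4}, {1} are disjoint, each induces a connected subgraph, and every pair is joined by at least one edge of G. Contracting each set to a single vertex therefore yields K_{4} as a minor, and since treewidth is minor-monotone, tw(G) ≥ tw(K_{4}) = 3. Hence tw(G) = 3 exactly.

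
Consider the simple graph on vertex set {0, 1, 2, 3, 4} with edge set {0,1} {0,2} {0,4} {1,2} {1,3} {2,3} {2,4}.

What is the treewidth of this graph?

A width-2 tree decomposition is:
Bags: B1 = {1, 2, 3}  B2 = {0, 1, 2}  B3 = {0, 2, 4}
Tree: B1–B2, B2–B3
Each bag holds 3 vertices, so the decomposition has width 2, which upper-bounds the treewidth. Conversely, {0, 1, 2} is a clique of size 3, and the vertices of any clique must share a bag in every tree decomposition; so some bag has ≥ 3 vertices and tw(G) ≥ 2. Combining the bounds, tw(G) = 2.

2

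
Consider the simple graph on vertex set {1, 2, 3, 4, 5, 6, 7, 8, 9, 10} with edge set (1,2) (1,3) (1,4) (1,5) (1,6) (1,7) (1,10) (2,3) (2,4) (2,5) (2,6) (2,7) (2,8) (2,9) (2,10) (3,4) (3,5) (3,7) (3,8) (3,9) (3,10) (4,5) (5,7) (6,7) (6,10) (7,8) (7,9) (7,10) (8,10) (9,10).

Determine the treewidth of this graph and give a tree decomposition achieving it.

Treewidth 4.
One optimal decomposition is:
Bags: B1 = {1, 2, 3, 7, 10}  B2 = {2, 3, 7, 9, 10}  B3 = {1, 2, 3, 5, 7}  B4 = {2, 3, 7, 8, 10}  B5 = {1, 2, 6, 7, 10}  B6 = {1, 2, 3, 4, 5}
Tree: B1–B2, B1–B3, B1–B4, B1–B5, B3–B6

Every bag has size at most 5, so the width is 5 − 1 = 4 and tw(G) ≤ 4. For the lower bound, the 5 vertices {1, 2, 3, 4, 5} are pairwise adjacent, and any tree decomposition puts a clique entirely inside one bag — forcing width ≥ 4. Hence tw(G) = 4 exactly.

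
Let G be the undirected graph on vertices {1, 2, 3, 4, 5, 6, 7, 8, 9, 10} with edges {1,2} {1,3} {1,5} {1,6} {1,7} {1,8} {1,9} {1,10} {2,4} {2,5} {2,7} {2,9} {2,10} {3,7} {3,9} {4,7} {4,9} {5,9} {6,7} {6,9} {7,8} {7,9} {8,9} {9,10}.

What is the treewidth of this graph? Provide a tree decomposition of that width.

Treewidth 3.
Bags: B1 = {1, 3, 7, 9}  B2 = {1, 6, 7, 9}  B3 = {1, 2, 7, 9}  B4 = {2, 4, 7, 9}  B5 = {1, 2, 9, 10}  B6 = {1, 7, 8, 9}  B7 = {1, 2, 5, 9}
Tree: B1–B2, B2–B3, B3–B4, B3–B5, B1–B6, B3–B7

The largest bag has 4 vertices, giving width 3; this decomposition certifies tw(G) ≤ 3. Conversely, {1, 2, 9, 10} is a clique of size 4, and the vertices of any clique must share a bag in every tree decomposition; so some bag has ≥ 4 vertices and tw(G) ≥ 3. Hence tw(G) = 3 exactly.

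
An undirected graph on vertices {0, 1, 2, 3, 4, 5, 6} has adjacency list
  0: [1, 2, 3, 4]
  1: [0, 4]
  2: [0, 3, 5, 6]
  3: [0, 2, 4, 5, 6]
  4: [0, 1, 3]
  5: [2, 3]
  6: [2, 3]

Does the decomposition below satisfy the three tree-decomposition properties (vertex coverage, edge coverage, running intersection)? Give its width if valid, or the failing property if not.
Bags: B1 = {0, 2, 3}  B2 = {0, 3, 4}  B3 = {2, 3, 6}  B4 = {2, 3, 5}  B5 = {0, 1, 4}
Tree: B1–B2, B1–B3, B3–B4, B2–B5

Yes; width 2.

Vertex coverage: the bags together contain {0, 1, 2, 3, 4, 5, 6}, the full vertex set. Edge coverage: each edge of G has both endpoints in at least one bag. Running intersection: for every vertex, the bags containing it form a connected subtree. All three properties hold, so this is a valid tree decomposition of width max|bag| − 1 = 2, and hence tw(G) ≤ 2.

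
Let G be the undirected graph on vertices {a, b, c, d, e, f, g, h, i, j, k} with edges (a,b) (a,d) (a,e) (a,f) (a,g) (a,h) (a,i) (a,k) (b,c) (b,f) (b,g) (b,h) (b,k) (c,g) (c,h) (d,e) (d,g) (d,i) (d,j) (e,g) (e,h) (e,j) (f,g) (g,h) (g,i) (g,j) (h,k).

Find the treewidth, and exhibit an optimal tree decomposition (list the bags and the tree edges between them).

Treewidth 3.
Bags: B1 = {a, e, g, h}  B2 = {a, d, e, g}  B3 = {a, d, g, i}  B4 = {a, b, g, h}  B5 = {a, b, h, k}  B6 = {b, c, g, h}  B7 = {a, b, f, g}  B8 = {d, e, g, j}
Tree: B1–B2, B2–B3, B1–B4, B4–B5, B4–B6, B4–B7, B2–B8

Every bag has size at most 4, so the width is 4 − 1 = 3 and tw(G) ≤ 3. Conversely, {d, e, g, j} is a clique of size 4, and the vertices of any clique must share a bag in every tree decomposition; so some bag has ≥ 4 vertices and tw(G) ≥ 3. The upper and lower bounds meet at 3, so that is the treewidth.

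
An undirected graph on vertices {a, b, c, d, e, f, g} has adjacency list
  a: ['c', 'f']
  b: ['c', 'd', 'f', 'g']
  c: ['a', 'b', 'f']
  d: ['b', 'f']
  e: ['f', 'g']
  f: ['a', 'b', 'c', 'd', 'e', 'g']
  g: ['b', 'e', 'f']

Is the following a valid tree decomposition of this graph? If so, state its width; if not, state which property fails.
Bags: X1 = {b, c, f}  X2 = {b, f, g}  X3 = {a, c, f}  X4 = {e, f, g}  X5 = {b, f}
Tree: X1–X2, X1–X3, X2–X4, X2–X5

A tree decomposition must satisfy three properties: every vertex lies in some bag; for every edge, both endpoints lie together in some bag; and for every vertex, the bags containing it form a connected subtree. Here vertex d appears in no bag, so the decomposition is invalid.

No — vertex d appears in no bag.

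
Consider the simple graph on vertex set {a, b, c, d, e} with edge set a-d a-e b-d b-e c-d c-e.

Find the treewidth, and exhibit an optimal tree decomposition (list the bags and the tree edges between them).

Every bag has size at most 3, so the width is 3 − 1 = 2 and tw(G) ≤ 2. Since c–e–b–d–c is a cycle in G, G is not acyclic. Forests are exactly the graphs of treewidth ≤ 1, so tw(G) ≥ 2. Hence tw(G) = 2 exactly.

Treewidth 2.
Bags: B1 = {c, d, e}  B2 = {b, d, e}  B3 = {a, d, e}
Tree: B1–B2, B2–B3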